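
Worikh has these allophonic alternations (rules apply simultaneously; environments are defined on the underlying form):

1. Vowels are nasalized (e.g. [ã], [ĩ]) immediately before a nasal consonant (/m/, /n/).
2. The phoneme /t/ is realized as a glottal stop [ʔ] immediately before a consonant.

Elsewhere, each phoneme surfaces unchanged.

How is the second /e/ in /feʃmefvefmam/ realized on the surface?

[e]

/e/ — between /m/ and /f/; rule 1 does not apply here → [e].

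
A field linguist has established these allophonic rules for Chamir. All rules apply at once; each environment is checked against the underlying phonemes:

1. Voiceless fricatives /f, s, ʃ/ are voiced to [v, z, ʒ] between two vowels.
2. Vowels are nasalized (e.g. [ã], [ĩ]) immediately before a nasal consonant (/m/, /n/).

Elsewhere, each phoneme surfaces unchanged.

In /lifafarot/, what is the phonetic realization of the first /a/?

/a/ (between /f/ and /f/): rule 2 targets it, but not before a nasal consonant → unchanged [a].

[a]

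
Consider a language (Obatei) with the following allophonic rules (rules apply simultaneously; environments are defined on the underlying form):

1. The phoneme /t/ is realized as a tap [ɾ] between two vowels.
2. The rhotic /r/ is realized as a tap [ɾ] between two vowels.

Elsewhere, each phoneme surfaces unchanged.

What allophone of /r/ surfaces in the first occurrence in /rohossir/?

/r/ (word-initial) fails the environment for rule 2, so it stays [r].

[r]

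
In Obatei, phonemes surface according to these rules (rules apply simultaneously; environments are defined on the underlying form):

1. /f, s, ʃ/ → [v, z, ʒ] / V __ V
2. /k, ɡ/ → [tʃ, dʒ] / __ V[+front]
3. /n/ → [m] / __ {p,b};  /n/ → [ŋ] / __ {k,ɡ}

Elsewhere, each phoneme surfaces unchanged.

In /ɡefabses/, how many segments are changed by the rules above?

2

Segments that undergo a rule: /ɡ/ → [dʒ] (rule 2); /f/ → [v] (rule 1).
All other segments surface unchanged.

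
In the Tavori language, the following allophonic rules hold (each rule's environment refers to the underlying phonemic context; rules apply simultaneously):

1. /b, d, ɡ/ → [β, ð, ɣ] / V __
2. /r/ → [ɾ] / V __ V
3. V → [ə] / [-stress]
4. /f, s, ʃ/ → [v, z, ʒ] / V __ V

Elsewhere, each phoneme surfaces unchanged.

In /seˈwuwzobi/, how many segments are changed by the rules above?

Segments that undergo a rule: /e/ → [ə] (rule 3); /o/ → [ə] (rule 3); /b/ → [β] (rule 1); /i/ → [ə] (rule 3).
All other segments surface unchanged.

4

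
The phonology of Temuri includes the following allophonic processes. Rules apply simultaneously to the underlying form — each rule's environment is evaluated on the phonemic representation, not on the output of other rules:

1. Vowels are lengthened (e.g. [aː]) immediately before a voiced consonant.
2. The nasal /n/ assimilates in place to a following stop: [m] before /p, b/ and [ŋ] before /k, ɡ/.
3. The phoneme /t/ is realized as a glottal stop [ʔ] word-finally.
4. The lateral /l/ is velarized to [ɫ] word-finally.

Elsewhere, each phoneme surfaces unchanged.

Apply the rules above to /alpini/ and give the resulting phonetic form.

/a/ (word-initial): before a voiced consonant, so rule 1 applies → [aː].
/l/ (between /a/ and /p/) fails the environment for rule 4, so it stays [l].
/p/ stays [p].
/i/ (between /p/ and /n/): before a voiced consonant, so rule 1 applies → [iː].
/n/ — between /i/ and /i/; rule 2 does not apply here → [n].
/i/ (word-final) fails the environment for rule 1, so it stays [i].

[aːlpiːni]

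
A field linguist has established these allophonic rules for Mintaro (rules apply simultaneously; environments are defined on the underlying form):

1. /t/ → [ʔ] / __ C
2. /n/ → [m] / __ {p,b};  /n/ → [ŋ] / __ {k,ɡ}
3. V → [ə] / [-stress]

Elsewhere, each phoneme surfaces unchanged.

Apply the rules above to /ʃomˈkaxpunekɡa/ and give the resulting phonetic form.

/o/ meets the environment for rule 3 (in an unstressed syllable) → [ə].
/a/ (between /k/ and /x/) is in the target of rule 3 but the environment (in an unstressed syllable) is not met → [a].
/u/ (between /p/ and /n/) occurs in an unstressed syllable → [ə] by rule 3.
/n/ (between /u/ and /e/) is in the target of rule 2 but the environment (before a labial or velar stop) is not met → [n].
/e/ — between /n/ and /k/, in an unstressed syllable — surfaces as [ə] (rule 3).
/a/ (word-final) occurs in an unstressed syllable → [ə] by rule 3.

[ʃəmˈkaxpənəkɡə]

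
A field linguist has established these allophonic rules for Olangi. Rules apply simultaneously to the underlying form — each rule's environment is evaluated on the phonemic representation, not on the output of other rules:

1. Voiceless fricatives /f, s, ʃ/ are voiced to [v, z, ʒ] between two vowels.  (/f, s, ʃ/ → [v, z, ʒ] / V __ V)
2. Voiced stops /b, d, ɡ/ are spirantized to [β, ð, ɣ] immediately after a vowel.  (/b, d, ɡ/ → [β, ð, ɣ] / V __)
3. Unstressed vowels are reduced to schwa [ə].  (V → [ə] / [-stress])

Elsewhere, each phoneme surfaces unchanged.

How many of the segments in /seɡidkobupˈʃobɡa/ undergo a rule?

Segments that undergo a rule: /e/ → [ə] (rule 3); /ɡ/ → [ɣ] (rule 2); /i/ → [ə] (rule 3); /d/ → [ð] (rule 2); /o/ → [ə] (rule 3); /b/ → [β] (rule 2); /u/ → [ə] (rule 3); /b/ → [β] (rule 2); /a/ → [ə] (rule 3).
All other segments surface unchanged.

9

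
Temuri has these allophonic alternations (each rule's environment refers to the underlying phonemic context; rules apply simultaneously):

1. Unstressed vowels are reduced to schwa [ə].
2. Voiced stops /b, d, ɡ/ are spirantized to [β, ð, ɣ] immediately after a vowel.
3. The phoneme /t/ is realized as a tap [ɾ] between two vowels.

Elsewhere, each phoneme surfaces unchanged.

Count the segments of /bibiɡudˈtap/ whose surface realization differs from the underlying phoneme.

6

Segments that undergo a rule: /i/ → [ə] (rule 1); /b/ → [β] (rule 2); /i/ → [ə] (rule 1); /ɡ/ → [ɣ] (rule 2); /u/ → [ə] (rule 1); /d/ → [ð] (rule 2).
All other segments surface unchanged.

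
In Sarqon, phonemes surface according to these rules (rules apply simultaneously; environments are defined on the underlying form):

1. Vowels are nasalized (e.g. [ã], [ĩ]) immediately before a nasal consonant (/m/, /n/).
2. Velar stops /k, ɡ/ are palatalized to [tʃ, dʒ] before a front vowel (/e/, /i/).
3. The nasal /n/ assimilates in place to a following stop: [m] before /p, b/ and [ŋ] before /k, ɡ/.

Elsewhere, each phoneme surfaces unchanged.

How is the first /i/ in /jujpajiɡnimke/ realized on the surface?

/i/ (between /j/ and /ɡ/) is in the target of rule 1 but the environment (before a nasal consonant) is not met → [i].

[i]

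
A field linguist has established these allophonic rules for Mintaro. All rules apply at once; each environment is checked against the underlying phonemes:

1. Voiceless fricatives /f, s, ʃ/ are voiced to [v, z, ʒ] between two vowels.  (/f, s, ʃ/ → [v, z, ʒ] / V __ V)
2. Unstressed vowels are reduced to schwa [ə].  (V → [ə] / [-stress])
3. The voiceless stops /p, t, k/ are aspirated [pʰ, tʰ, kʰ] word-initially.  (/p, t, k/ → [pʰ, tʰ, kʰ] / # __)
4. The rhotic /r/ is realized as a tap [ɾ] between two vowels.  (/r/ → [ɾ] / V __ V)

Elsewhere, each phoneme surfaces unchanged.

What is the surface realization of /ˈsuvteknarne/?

/s/ (word-initial): rule 1 targets it, but not between two vowels → unchanged [s].
/u/ (between /s/ and /v/) fails the environment for rule 2, so it stays [u].
/v/ — not in any rule's target class → [v].
/t/ — between /v/ and /e/; rule 3 does not apply here → [t].
Rule 2 applies to /e/ (between /t/ and /k/: in an unstressed syllable) → [ə].
/k/ — between /e/ and /n/; rule 3 does not apply here → [k].
/n/ (between /k/ and /a/): no rule targets it → [n].
Rule 2 applies to /a/ (between /n/ and /r/: in an unstressed syllable) → [ə].
/r/ (between /a/ and /n/) is in the target of rule 4 but the environment (between two vowels) is not met → [r].
/n/ (between /r/ and /e/) is unaffected → [n].
/e/ meets the environment for rule 2 (in an unstressed syllable) → [ə].

[ˈsuvtəknərnə]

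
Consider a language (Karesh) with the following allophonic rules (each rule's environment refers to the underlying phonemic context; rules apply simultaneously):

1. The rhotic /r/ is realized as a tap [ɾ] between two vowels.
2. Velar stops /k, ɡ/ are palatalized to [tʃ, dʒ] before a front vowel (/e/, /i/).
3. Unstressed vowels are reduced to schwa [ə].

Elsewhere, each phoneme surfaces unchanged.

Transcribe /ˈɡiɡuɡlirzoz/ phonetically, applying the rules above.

/ɡ/ — word-initial, before a front vowel — surfaces as [dʒ] (rule 2).
/i/ (between /ɡ/ and /ɡ/) fails the environment for rule 3, so it stays [i].
/ɡ/ (between /i/ and /u/) fails the environment for rule 2, so it stays [ɡ].
Rule 3 applies to /u/ (between /ɡ/ and /ɡ/: in an unstressed syllable) → [ə].
/ɡ/ (between /u/ and /l/) is in the target of rule 2 but the environment (before a front vowel) is not met → [ɡ].
/l/ stays [l].
Rule 3 applies to /i/ (between /l/ and /r/: in an unstressed syllable) → [ə].
/r/ — between /i/ and /z/; rule 1 does not apply here → [r].
/z/ stays [z].
/o/ meets the environment for rule 3 (in an unstressed syllable) → [ə].
/z/ stays [z].

[ˈdʒiɡəɡlərzəz]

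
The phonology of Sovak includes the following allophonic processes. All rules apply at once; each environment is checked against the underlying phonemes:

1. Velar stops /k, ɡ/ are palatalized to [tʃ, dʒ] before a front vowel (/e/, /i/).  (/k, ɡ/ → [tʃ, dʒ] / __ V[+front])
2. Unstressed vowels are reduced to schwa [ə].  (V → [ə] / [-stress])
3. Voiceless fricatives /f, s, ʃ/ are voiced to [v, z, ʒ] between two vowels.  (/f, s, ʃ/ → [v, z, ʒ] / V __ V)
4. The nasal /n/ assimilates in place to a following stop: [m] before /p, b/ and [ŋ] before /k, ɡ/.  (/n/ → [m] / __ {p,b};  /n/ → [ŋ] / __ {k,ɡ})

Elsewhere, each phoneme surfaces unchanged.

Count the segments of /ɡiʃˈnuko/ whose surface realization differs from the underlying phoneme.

3

Segments that undergo a rule: /ɡ/ → [dʒ] (rule 1); /i/ → [ə] (rule 2); /o/ → [ə] (rule 2).
All other segments surface unchanged.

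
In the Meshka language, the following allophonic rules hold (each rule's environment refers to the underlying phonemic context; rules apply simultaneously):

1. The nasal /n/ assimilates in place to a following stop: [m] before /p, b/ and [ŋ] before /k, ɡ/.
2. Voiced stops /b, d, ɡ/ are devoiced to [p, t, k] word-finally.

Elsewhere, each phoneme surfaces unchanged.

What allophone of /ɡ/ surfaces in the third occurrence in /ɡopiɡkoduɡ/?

/ɡ/ meets the environment for rule 2 (word-finally) → [k].

[k]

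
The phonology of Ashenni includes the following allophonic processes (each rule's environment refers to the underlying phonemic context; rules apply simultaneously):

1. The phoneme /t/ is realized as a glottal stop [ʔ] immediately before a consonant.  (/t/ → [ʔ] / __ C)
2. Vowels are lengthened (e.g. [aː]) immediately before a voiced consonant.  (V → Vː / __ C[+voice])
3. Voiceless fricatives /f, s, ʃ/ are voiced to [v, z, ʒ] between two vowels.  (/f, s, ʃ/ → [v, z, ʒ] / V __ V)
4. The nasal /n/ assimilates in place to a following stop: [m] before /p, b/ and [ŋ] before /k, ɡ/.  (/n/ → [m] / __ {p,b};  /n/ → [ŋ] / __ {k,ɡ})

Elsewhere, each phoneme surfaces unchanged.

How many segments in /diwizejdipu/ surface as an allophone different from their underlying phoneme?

3

Segments that undergo a rule: /i/ → [iː] (rule 2); /i/ → [iː] (rule 2); /e/ → [eː] (rule 2).
All other segments surface unchanged.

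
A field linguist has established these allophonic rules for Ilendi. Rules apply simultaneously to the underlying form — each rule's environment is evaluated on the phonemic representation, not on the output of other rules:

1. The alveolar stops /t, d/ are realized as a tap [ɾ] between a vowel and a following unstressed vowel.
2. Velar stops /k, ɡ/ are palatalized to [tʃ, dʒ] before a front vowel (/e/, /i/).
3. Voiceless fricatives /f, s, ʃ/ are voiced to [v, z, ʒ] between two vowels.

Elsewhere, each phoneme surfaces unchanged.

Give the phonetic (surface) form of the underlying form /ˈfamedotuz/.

[ˈfameɾoɾuz]

/f/ (word-initial): rule 3 targets it, but not between two vowels → unchanged [f].
/d/ (between /e/ and /o/): between a vowel and a following unstressed vowel, so rule 1 applies → [ɾ].
/t/ meets the environment for rule 1 (between a vowel and a following unstressed vowel) → [ɾ].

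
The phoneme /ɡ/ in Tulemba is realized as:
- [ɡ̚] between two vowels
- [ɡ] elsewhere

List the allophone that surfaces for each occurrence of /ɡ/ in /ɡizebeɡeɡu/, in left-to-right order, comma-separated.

Occurrence 1 (position 1): no conditioning environment matches → elsewhere allophone [ɡ].
Occurrence 2 (position 7): between two vowels → [ɡ̚].
Occurrence 3 (position 9): between two vowels → [ɡ̚].

[ɡ], [ɡ̚], [ɡ̚]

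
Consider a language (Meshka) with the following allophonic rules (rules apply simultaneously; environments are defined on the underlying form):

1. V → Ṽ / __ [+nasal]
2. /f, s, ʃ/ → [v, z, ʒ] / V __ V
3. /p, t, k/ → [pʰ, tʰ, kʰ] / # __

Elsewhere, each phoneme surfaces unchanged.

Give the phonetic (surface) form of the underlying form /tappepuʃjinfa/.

/t/ (word-initial) occurs word-initially → [tʰ] by rule 3.
/a/ — between /t/ and /p/; rule 1 does not apply here → [a].
/p/ (between /a/ and /p/): rule 3 targets it, but not word-initially → unchanged [p].
/p/ (between /p/ and /e/) is in the target of rule 3 but the environment (word-initially) is not met → [p].
/e/ (between /p/ and /p/) is in the target of rule 1 but the environment (before a nasal consonant) is not met → [e].
/p/ (between /e/ and /u/) is in the target of rule 3 but the environment (word-initially) is not met → [p].
/u/ (between /p/ and /ʃ/) is in the target of rule 1 but the environment (before a nasal consonant) is not met → [u].
/ʃ/ (between /u/ and /j/): rule 2 targets it, but not between two vowels → unchanged [ʃ].
/j/ — not in any rule's target class → [j].
/i/ (between /j/ and /n/) occurs before a nasal consonant → [ĩ] by rule 1.
/n/ (between /i/ and /f/): no rule targets it → [n].
/f/ (between /n/ and /a/) fails the environment for rule 2, so it stays [f].
/a/ (word-final): rule 1 targets it, but not before a nasal consonant → unchanged [a].

[tʰappepuʃjĩnfa]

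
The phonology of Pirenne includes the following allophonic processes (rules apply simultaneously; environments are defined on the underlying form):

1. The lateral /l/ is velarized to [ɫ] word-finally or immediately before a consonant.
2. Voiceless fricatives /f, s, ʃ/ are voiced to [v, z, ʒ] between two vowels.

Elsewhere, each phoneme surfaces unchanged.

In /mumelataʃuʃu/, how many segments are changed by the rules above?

2

Segments that undergo a rule: /ʃ/ → [ʒ] (rule 2); /ʃ/ → [ʒ] (rule 2).
All other segments surface unchanged.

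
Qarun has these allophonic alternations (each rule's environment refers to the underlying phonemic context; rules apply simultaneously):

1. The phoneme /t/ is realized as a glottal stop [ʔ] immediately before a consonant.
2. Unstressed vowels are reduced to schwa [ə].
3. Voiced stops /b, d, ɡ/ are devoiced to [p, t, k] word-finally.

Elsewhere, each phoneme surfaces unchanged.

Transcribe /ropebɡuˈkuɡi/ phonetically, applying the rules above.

[rəpəbɡəˈkuɡə]

/r/ — not in any rule's target class → [r].
Rule 2 applies to /o/ (between /r/ and /p/: in an unstressed syllable) → [ə].
/p/ stays [p].
/e/ (between /p/ and /b/) occurs in an unstressed syllable → [ə] by rule 2.
/b/ — between /e/ and /ɡ/; rule 3 does not apply here → [b].
/ɡ/ — between /b/ and /u/; rule 3 does not apply here → [ɡ].
/u/ (between /ɡ/ and /k/): in an unstressed syllable, so rule 2 applies → [ə].
/k/ (between /u/ and /u/): no rule targets it → [k].
/u/ (between /k/ and /ɡ/): rule 2 targets it, but not in an unstressed syllable → unchanged [u].
/ɡ/ (between /u/ and /i/) is in the target of rule 3 but the environment (word-finally) is not met → [ɡ].
/i/ (word-final): in an unstressed syllable, so rule 2 applies → [ə].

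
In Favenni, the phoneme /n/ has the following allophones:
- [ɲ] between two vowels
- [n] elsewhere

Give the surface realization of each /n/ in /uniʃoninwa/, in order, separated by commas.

Occurrence 1 (position 2): between two vowels → [ɲ].
Occurrence 2 (position 6): between two vowels → [ɲ].
Occurrence 3 (position 8): no conditioning environment matches → elsewhere allophone [n].

[ɲ], [ɲ], [n]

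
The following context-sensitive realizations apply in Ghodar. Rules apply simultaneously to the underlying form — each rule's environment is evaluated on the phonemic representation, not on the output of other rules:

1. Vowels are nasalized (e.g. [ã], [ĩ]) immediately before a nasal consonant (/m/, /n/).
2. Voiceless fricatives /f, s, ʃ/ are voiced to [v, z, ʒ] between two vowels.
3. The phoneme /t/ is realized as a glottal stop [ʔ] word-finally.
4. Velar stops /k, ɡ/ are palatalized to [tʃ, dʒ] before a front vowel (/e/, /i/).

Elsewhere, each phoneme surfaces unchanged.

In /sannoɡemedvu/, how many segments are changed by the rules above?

Segments that undergo a rule: /a/ → [ã] (rule 1); /ɡ/ → [dʒ] (rule 4); /e/ → [ẽ] (rule 1).
All other segments surface unchanged.

3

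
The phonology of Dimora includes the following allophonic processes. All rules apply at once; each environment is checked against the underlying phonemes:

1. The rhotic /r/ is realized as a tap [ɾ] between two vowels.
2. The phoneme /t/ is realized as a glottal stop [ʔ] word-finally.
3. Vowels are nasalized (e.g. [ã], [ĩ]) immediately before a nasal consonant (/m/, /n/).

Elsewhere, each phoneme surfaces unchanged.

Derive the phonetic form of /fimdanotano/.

/f/ (word-initial): no rule targets it → [f].
/i/ meets the environment for rule 3 (before a nasal consonant) → [ĩ].
/m/ (between /i/ and /d/): no rule targets it → [m].
/d/ (between /m/ and /a/) is unaffected → [d].
/a/ meets the environment for rule 3 (before a nasal consonant) → [ã].
/n/ (between /a/ and /o/) is unaffected → [n].
/o/ (between /n/ and /t/) is in the target of rule 3 but the environment (before a nasal consonant) is not met → [o].
/t/ (between /o/ and /a/) fails the environment for rule 2, so it stays [t].
/a/ (between /t/ and /n/) occurs before a nasal consonant → [ã] by rule 3.
/n/ (between /a/ and /o/): no rule targets it → [n].
/o/ (word-final) is in the target of rule 3 but the environment (before a nasal consonant) is not met → [o].

[fĩmdãnotãno]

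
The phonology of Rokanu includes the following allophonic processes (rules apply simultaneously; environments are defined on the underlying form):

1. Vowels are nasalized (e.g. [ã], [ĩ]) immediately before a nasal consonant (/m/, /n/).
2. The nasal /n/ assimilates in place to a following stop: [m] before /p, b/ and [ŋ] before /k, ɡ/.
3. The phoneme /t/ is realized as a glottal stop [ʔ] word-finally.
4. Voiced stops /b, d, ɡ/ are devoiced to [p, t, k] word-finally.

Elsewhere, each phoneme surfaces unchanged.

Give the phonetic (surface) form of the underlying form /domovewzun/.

[dõmovewzũn]

/d/ (word-initial) fails the environment for rule 4, so it stays [d].
/o/ (between /d/ and /m/): before a nasal consonant, so rule 1 applies → [õ].
/m/ (between /o/ and /o/) is unaffected → [m].
/o/ (between /m/ and /v/) fails the environment for rule 1, so it stays [o].
/v/ stays [v].
/e/ — between /v/ and /w/; rule 1 does not apply here → [e].
/w/ (between /e/ and /z/): no rule targets it → [w].
/z/ (between /w/ and /u/) is unaffected → [z].
/u/ meets the environment for rule 1 (before a nasal consonant) → [ũ].
/n/ (word-final): rule 2 targets it, but not before a labial or velar stop → unchanged [n].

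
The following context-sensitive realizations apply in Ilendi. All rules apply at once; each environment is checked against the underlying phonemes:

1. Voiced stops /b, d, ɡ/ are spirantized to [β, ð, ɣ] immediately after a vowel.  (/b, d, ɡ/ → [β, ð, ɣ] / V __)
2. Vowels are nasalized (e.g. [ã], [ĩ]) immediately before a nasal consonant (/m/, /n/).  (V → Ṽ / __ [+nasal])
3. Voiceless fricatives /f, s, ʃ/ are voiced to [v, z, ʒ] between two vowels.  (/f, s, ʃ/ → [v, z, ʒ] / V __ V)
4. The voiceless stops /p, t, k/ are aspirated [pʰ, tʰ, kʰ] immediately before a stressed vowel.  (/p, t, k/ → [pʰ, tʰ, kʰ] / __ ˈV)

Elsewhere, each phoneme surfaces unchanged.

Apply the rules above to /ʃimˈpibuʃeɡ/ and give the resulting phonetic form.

/ʃ/ (word-initial): rule 3 targets it, but not between two vowels → unchanged [ʃ].
Rule 2 applies to /i/ (between /ʃ/ and /m/: before a nasal consonant) → [ĩ].
/p/ (between /m/ and /i/) occurs immediately before a stressed vowel → [pʰ] by rule 4.
/i/ (between /p/ and /b/) is in the target of rule 2 but the environment (before a nasal consonant) is not met → [i].
/b/ — between /i/ and /u/, immediately after a vowel — surfaces as [β] (rule 1).
/u/ — between /b/ and /ʃ/; rule 2 does not apply here → [u].
/ʃ/ (between /u/ and /e/) occurs between two vowels → [ʒ] by rule 3.
/e/ — between /ʃ/ and /ɡ/; rule 2 does not apply here → [e].
/ɡ/ (word-final) occurs immediately after a vowel → [ɣ] by rule 1.

[ʃĩmˈpʰiβuʒeɣ]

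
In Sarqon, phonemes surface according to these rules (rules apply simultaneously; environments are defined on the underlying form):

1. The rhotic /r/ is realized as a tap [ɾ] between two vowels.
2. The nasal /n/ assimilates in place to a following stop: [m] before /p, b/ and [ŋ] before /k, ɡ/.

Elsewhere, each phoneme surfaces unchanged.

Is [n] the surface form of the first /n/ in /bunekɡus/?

/n/ — between /u/ and /e/; rule 2 does not apply here → [n].
The actual realization is [n], which matches [n].

Yes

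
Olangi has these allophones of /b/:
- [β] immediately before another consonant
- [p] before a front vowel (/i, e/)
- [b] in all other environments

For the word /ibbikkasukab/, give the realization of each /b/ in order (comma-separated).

[β], [p], [b]

Occurrence 1 (position 2): immediately before another consonant → [β].
Occurrence 2 (position 3): before a front vowel (/i, e/) → [p].
Occurrence 3 (position 12): no conditioning environment matches → elsewhere allophone [b].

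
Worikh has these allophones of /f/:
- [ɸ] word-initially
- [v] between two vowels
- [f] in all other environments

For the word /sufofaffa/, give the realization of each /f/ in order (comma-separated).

Occurrence 1 (position 3): between two vowels → [v].
Occurrence 2 (position 5): between two vowels → [v].
Occurrence 3 (position 7): no conditioning environment matches → elsewhere allophone [f].
Occurrence 4 (position 8): no conditioning environment matches → elsewhere allophone [f].

[v], [v], [f], [f]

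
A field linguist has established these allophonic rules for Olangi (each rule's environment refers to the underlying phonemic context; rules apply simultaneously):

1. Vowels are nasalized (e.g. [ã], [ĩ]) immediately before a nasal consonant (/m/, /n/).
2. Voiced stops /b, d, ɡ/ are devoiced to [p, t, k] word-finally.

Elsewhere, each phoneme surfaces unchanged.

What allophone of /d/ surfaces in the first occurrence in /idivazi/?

[d]

/d/ — between /i/ and /i/; rule 2 does not apply here → [d].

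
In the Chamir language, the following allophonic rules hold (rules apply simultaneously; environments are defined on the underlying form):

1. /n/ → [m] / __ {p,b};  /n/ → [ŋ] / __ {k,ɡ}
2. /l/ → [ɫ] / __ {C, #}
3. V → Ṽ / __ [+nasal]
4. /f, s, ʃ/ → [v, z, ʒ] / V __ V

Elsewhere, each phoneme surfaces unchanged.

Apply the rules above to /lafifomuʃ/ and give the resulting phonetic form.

[lavivõmuʃ]

/l/ (word-initial) fails the environment for rule 2, so it stays [l].
/a/ — between /l/ and /f/; rule 3 does not apply here → [a].
Rule 4 applies to /f/ (between /a/ and /i/: between two vowels) → [v].
/i/ — between /f/ and /f/; rule 3 does not apply here → [i].
/f/ meets the environment for rule 4 (between two vowels) → [v].
/o/ — between /f/ and /m/, before a nasal consonant — surfaces as [õ] (rule 3).
/m/ — not in any rule's target class → [m].
/u/ (between /m/ and /ʃ/): rule 3 targets it, but not before a nasal consonant → unchanged [u].
/ʃ/ (word-final): rule 4 targets it, but not between two vowels → unchanged [ʃ].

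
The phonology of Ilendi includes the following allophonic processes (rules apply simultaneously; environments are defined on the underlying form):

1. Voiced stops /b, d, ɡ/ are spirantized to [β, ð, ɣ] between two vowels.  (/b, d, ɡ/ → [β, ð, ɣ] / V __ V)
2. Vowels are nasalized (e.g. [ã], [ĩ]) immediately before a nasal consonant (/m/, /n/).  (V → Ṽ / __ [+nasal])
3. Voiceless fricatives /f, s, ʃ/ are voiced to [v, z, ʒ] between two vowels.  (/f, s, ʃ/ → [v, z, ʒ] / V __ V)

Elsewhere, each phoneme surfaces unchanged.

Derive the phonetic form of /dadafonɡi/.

[daðavõnɡi]

/d/ (word-initial) is in the target of rule 1 but the environment (between two vowels) is not met → [d].
/a/ (between /d/ and /d/) fails the environment for rule 2, so it stays [a].
/d/ (between /a/ and /a/) occurs between two vowels → [ð] by rule 1.
/a/ (between /d/ and /f/) fails the environment for rule 2, so it stays [a].
Rule 3 applies to /f/ (between /a/ and /o/: between two vowels) → [v].
Rule 2 applies to /o/ (between /f/ and /n/: before a nasal consonant) → [õ].
/n/ (between /o/ and /ɡ/) is unaffected → [n].
/ɡ/ (between /n/ and /i/) is in the target of rule 1 but the environment (between two vowels) is not met → [ɡ].
/i/ (word-final) is in the target of rule 2 but the environment (before a nasal consonant) is not met → [i].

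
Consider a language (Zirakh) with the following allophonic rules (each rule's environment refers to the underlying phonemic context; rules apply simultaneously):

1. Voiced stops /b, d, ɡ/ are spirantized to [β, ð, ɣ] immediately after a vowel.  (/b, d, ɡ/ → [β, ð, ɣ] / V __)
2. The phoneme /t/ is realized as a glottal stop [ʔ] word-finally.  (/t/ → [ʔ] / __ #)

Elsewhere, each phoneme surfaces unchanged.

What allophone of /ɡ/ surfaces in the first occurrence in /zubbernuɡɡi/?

/ɡ/ meets the environment for rule 1 (immediately after a vowel) → [ɣ].

[ɣ]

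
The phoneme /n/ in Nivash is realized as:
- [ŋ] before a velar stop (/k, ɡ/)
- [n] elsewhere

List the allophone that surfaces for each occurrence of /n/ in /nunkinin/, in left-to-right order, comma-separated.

Occurrence 1 (position 1): no conditioning environment matches → elsewhere allophone [n].
Occurrence 2 (position 3): before a velar stop → [ŋ].
Occurrence 3 (position 6): no conditioning environment matches → elsewhere allophone [n].
Occurrence 4 (position 8): no conditioning environment matches → elsewhere allophone [n].

[n], [ŋ], [n], [n]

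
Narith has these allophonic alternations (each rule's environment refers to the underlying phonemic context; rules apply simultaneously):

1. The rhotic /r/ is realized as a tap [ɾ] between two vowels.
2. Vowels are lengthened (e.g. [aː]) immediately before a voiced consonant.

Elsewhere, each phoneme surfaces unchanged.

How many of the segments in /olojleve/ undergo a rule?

Segments that undergo a rule: /o/ → [oː] (rule 2); /o/ → [oː] (rule 2); /e/ → [eː] (rule 2).
All other segments surface unchanged.

3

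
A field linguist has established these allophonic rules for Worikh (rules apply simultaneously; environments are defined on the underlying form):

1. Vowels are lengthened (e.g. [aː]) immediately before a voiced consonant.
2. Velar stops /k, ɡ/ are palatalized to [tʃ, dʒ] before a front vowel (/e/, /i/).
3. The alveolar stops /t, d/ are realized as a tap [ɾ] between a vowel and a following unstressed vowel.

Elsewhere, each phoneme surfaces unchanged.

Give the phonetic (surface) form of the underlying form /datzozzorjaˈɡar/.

[datzoːzzoːrjaːˈɡaːr]

/d/ (word-initial) is in the target of rule 3 but the environment (between a vowel and a following unstressed vowel) is not met → [d].
/a/ — between /d/ and /t/; rule 1 does not apply here → [a].
/t/ (between /a/ and /z/) is in the target of rule 3 but the environment (between a vowel and a following unstressed vowel) is not met → [t].
/z/ (between /t/ and /o/): no rule targets it → [z].
/o/ (between /z/ and /z/) occurs before a voiced consonant → [oː] by rule 1.
/z/ stays [z].
/z/ stays [z].
/o/ meets the environment for rule 1 (before a voiced consonant) → [oː].
/r/ (between /o/ and /j/): no rule targets it → [r].
/j/ (between /r/ and /a/) is unaffected → [j].
/a/ (between /j/ and /ɡ/) occurs before a voiced consonant → [aː] by rule 1.
/ɡ/ (between /a/ and /a/): rule 2 targets it, but not before a front vowel → unchanged [ɡ].
/a/ (between /ɡ/ and /r/) occurs before a voiced consonant → [aː] by rule 1.
/r/ (word-final): no rule targets it → [r].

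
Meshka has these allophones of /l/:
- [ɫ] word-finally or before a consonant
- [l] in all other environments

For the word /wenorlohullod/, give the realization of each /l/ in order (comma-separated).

Occurrence 1 (position 6): no conditioning environment matches → elsewhere allophone [l].
Occurrence 2 (position 10): word-finally or before a consonant → [ɫ].
Occurrence 3 (position 11): no conditioning environment matches → elsewhere allophone [l].

[l], [ɫ], [l]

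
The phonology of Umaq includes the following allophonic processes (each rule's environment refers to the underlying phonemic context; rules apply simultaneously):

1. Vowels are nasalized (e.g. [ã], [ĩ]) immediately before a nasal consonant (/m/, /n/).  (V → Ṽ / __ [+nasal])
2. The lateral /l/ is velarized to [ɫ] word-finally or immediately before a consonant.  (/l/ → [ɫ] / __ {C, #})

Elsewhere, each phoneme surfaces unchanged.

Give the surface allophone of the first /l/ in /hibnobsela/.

/l/ — between /e/ and /a/; rule 2 does not apply here → [l].

[l]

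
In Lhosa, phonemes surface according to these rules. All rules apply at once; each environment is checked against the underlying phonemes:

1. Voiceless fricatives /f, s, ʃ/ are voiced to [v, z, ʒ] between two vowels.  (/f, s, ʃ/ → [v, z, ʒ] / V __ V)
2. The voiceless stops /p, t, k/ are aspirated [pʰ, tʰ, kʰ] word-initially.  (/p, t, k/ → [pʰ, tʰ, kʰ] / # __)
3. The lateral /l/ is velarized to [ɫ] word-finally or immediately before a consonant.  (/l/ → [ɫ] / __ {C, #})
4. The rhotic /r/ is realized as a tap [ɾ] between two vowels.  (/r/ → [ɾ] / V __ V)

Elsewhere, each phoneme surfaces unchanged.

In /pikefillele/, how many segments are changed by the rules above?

3

Segments that undergo a rule: /p/ → [pʰ] (rule 2); /f/ → [v] (rule 1); /l/ → [ɫ] (rule 3).
All other segments surface unchanged.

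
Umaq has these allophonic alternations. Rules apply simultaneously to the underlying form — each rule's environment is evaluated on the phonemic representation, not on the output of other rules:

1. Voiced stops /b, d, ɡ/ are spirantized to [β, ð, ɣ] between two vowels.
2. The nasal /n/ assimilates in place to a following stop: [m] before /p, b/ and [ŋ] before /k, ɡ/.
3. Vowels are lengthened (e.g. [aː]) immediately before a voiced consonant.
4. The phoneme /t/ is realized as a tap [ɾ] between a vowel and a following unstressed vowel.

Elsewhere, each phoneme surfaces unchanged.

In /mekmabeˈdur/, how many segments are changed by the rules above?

Segments that undergo a rule: /a/ → [aː] (rule 3); /b/ → [β] (rule 1); /e/ → [eː] (rule 3); /d/ → [ð] (rule 1); /u/ → [uː] (rule 3).
All other segments surface unchanged.

5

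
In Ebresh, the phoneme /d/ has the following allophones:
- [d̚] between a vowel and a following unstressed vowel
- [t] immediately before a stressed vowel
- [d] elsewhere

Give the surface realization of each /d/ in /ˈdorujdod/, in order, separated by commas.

Occurrence 1 (position 1): immediately before a stressed vowel → [t].
Occurrence 2 (position 6): no conditioning environment matches → elsewhere allophone [d].
Occurrence 3 (position 8): no conditioning environment matches → elsewhere allophone [d].

[t], [d], [d]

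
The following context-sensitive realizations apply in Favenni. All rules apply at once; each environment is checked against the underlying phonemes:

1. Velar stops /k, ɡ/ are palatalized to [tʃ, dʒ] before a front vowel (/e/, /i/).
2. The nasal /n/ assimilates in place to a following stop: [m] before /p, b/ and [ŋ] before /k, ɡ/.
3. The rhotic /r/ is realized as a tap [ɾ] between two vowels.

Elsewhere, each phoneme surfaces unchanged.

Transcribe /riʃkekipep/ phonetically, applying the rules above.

[riʃtʃetʃipep]

/r/ (word-initial) is in the target of rule 3 but the environment (between two vowels) is not met → [r].
/i/ (between /r/ and /ʃ/): no rule targets it → [i].
/ʃ/ (between /i/ and /k/) is unaffected → [ʃ].
/k/ (between /ʃ/ and /e/): before a front vowel, so rule 1 applies → [tʃ].
/e/ (between /k/ and /k/): no rule targets it → [e].
/k/ (between /e/ and /i/): before a front vowel, so rule 1 applies → [tʃ].
/i/ (between /k/ and /p/) is unaffected → [i].
/p/ stays [p].
/e/ (between /p/ and /p/): no rule targets it → [e].
/p/ (word-final) is unaffected → [p].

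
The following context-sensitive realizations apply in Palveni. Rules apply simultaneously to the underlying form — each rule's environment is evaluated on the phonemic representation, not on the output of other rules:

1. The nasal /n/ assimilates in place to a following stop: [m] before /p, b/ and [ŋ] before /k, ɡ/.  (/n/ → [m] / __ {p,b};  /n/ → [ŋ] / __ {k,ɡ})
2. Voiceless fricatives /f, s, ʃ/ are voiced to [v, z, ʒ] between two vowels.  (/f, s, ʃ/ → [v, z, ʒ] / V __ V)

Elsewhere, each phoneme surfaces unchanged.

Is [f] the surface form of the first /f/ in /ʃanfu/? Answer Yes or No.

/f/ (between /n/ and /u/) is in the target of rule 2 but the environment (between two vowels) is not met → [f].
The actual realization is [f], which matches [f].

Yes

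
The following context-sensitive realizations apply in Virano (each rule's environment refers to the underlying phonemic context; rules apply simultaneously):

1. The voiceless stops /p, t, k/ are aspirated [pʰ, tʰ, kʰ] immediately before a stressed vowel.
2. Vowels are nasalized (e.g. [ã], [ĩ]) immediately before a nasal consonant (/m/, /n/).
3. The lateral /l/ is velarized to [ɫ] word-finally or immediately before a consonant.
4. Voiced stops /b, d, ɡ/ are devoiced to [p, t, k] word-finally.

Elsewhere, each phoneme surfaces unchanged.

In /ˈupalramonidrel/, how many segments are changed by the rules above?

4

Segments that undergo a rule: /l/ → [ɫ] (rule 3); /a/ → [ã] (rule 2); /o/ → [õ] (rule 2); /l/ → [ɫ] (rule 3).
All other segments surface unchanged.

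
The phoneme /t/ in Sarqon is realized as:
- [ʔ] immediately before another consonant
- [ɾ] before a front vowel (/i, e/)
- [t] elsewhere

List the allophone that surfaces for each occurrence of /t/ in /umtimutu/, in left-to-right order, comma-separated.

[ɾ], [t]

Occurrence 1 (position 3): before a front vowel (/i, e/) → [ɾ].
Occurrence 2 (position 7): no conditioning environment matches → elsewhere allophone [t].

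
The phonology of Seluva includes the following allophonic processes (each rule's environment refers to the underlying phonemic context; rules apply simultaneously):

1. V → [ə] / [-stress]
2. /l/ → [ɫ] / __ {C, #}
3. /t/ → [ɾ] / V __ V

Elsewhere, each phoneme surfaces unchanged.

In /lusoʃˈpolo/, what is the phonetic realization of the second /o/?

/o/ (between /p/ and /l/) is in the target of rule 1 but the environment (in an unstressed syllable) is not met → [o].

[o]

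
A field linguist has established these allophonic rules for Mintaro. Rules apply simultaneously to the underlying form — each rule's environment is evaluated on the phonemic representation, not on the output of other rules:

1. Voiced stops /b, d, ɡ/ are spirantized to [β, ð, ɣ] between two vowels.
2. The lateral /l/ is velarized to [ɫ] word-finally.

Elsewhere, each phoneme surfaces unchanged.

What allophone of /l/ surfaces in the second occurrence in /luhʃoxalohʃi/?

[l]

/l/ (between /a/ and /o/): rule 2 targets it, but not word-finally → unchanged [l].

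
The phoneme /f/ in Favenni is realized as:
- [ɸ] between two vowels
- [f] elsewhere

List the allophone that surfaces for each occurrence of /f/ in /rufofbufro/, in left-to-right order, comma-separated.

[ɸ], [f], [f]

Occurrence 1 (position 3): between two vowels → [ɸ].
Occurrence 2 (position 5): no conditioning environment matches → elsewhere allophone [f].
Occurrence 3 (position 8): no conditioning environment matches → elsewhere allophone [f].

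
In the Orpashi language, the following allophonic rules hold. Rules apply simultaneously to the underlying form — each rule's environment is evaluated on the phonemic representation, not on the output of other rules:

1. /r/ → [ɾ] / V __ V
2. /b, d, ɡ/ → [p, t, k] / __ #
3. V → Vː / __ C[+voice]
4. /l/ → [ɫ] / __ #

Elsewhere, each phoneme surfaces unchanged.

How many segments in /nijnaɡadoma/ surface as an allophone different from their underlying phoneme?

Segments that undergo a rule: /i/ → [iː] (rule 3); /a/ → [aː] (rule 3); /a/ → [aː] (rule 3); /o/ → [oː] (rule 3).
All other segments surface unchanged.

4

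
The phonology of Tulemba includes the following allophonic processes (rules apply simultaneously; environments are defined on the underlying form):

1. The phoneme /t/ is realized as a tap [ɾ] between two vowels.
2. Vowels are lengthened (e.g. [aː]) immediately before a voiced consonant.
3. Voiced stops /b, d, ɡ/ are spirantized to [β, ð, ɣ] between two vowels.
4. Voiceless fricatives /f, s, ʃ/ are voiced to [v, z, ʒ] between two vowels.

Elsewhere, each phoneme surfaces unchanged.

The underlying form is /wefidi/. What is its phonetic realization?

[weviːði]

/w/ (word-initial): no rule targets it → [w].
/e/ (between /w/ and /f/) is in the target of rule 2 but the environment (before a voiced consonant) is not met → [e].
Rule 4 applies to /f/ (between /e/ and /i/: between two vowels) → [v].
Rule 2 applies to /i/ (between /f/ and /d/: before a voiced consonant) → [iː].
/d/ (between /i/ and /i/) occurs between two vowels → [ð] by rule 3.
/i/ — word-final; rule 2 does not apply here → [i].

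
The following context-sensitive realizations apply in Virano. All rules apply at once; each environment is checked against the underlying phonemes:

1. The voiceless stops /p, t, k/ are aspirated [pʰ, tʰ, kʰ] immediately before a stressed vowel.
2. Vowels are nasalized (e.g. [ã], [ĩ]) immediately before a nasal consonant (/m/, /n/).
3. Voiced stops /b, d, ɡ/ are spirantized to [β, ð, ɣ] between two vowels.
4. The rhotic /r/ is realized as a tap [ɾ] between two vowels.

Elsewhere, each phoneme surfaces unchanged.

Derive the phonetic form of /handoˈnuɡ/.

/a/ (between /h/ and /n/): before a nasal consonant, so rule 2 applies → [ã].
/d/ (between /n/ and /o/) fails the environment for rule 3, so it stays [d].
/o/ (between /d/ and /n/) occurs before a nasal consonant → [õ] by rule 2.
/u/ (between /n/ and /ɡ/) is in the target of rule 2 but the environment (before a nasal consonant) is not met → [u].
/ɡ/ — word-final; rule 3 does not apply here → [ɡ].

[hãndõˈnuɡ]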